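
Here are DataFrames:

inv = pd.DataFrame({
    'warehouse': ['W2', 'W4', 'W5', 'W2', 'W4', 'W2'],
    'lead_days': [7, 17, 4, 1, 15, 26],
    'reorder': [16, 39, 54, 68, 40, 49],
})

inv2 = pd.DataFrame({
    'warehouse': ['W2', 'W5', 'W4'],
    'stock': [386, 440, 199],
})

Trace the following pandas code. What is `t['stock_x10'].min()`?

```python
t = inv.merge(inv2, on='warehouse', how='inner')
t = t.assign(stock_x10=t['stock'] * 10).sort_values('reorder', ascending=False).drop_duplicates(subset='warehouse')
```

1990

merge on 'warehouse' (how='inner') → 6 rows:
  warehouse  lead_days  reorder  stock
0        W2          7       16    386
1        W4         17       39    199
2        W5          4       54    440
3        W2          1       68    386
4        W4         15       40    199
5        W2         26       49    386
add column stock_x10 = t['stock'] * 10:
  warehouse  lead_days  reorder  stock  stock_x10
0        W2          7       16    386       3860
1        W4         17       39    199       1990
2        W5          4       54    440       4400
3        W2          1       68    386       3860
4        W4         15       40    199       1990
5        W2         26       49    386       3860
sort by reorder descending:
  warehouse  lead_days  reorder  stock  stock_x10
3        W2          1       68    386       3860
2        W5          4       54    440       4400
5        W2         26       49    386       3860
4        W4         15       40    199       1990
1        W4         17       39    199       1990
0        W2          7       16    386       3860
drop duplicate warehouse (keep=first):
  warehouse  lead_days  reorder  stock  stock_x10
3        W2          1       68    386       3860
2        W5          4       54    440       4400
4        W4         15       40    199       1990
The min of column 'stock_x10' is 1990.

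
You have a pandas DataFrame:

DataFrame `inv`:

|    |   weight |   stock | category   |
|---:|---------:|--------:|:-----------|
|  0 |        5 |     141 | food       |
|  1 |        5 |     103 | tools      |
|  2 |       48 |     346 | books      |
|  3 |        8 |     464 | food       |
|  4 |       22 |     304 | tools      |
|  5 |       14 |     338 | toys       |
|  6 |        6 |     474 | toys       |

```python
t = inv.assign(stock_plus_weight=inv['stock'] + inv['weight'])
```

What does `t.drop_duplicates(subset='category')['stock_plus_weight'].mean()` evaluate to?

add column stock_plus_weight = inv['stock'] + inv['weight']:
   weight  stock category  stock_plus_weight
0       5    141     food                146
1       5    103    tools                108
2      48    346    books                394
3       8    464     food                472
4      22    304    tools                326
5      14    338     toys                352
6       6    474     toys                480
drop duplicate category (keep=first):
   weight  stock category  stock_plus_weight
0       5    141     food                146
1       5    103    tools                108
2      48    346    books                394
5      14    338     toys                352
So mean() = 250.0.

250.0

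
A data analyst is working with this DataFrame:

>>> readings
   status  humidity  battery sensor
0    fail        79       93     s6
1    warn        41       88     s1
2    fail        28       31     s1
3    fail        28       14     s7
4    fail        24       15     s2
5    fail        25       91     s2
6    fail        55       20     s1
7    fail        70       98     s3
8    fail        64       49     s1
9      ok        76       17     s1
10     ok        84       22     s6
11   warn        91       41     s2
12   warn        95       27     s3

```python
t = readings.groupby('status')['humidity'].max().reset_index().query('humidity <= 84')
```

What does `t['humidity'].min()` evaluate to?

79

group by status, max of humidity:
status
fail    79
ok      84
warn    95
Name: humidity, dtype: int64
reset_index():
  status  humidity
0   fail        79
1     ok        84
2   warn        95
filter rows where humidity <= 84:
  status  humidity
0   fail        79
1     ok        84
Finally, min of column 'humidity' = 79.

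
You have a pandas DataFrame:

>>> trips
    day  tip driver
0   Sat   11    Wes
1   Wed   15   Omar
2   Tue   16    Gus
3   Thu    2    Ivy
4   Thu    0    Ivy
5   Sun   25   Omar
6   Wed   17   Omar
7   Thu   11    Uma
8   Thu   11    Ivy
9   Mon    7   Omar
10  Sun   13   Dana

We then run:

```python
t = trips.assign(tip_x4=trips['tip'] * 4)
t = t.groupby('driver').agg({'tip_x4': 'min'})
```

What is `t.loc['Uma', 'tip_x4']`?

add column tip_x4 = trips['tip'] * 4:
    day  tip driver  tip_x4
0   Sat   11    Wes      44
1   Wed   15   Omar      60
2   Tue   16    Gus      64
3   Thu    2    Ivy       8
4   Thu    0    Ivy       0
5   Sun   25   Omar     100
6   Wed   17   Omar      68
7   Thu   11    Uma      44
8   Thu   11    Ivy      44
9   Mon    7   Omar      28
10  Sun   13   Dana      52
group by driver, min of tip_x4:
        tip_x4
driver        
Dana        52
Gus         64
Ivy          0
Omar        28
Uma         44
Wes         44
Reading off the value at row 'Uma', column 'tip_x4', we get 44.

44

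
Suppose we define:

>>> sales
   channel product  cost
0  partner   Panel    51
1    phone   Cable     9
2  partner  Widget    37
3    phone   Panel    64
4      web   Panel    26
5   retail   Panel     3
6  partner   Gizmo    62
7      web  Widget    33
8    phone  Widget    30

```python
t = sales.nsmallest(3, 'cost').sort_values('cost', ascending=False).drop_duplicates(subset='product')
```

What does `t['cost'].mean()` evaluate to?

17.5

take 3 rows with smallest cost:
  channel product  cost
5  retail   Panel     3
1   phone   Cable     9
4     web   Panel    26
sort by cost descending:
  channel product  cost
4     web   Panel    26
1   phone   Cable     9
5  retail   Panel     3
drop duplicate product (keep=first):
  channel product  cost
4     web   Panel    26
1   phone   Cable     9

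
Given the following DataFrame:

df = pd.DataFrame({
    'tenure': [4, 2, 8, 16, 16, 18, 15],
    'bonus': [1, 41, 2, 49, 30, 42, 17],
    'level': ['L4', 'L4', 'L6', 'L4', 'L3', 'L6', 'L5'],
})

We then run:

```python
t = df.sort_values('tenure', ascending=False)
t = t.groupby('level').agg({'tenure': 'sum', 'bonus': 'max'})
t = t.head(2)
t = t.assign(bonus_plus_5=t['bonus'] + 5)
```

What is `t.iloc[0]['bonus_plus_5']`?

35

sort by tenure descending:
   tenure  bonus level
5      18     42    L6
3      16     49    L4
4      16     30    L3
6      15     17    L5
2       8      2    L6
0       4      1    L4
1       2     41    L4
group by level: sum(tenure), max(bonus):
       tenure  bonus
level               
L3         16     30
L4         22     49
L5         15     17
L6         26     42
take first 2 rows:
       tenure  bonus
level               
L3         16     30
L4         22     49
add column bonus_plus_5 = t['bonus'] + 5:
       tenure  bonus  bonus_plus_5
level                             
L3         16     30            35
L4         22     49            54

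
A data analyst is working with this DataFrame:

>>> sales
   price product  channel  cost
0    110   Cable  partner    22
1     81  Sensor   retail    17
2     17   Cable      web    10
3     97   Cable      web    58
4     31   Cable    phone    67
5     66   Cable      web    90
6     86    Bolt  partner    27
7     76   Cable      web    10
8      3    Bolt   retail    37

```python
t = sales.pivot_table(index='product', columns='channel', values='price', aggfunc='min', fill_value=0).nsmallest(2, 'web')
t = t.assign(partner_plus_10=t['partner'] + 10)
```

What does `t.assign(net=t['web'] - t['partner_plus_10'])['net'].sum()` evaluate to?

pivot: rows=product, cols=channel, min(price):
channel  partner  phone  retail  web
product                             
Bolt          86      0       3    0
Cable        110     31       0   17
Sensor         0      0      81    0
take 2 rows with smallest web:
channel  partner  phone  retail  web
product                             
Bolt          86      0       3    0
Sensor         0      0      81    0
add column partner_plus_10 = t['partner'] + 10:
channel  partner  phone  retail  web  partner_plus_10
product                                              
Bolt          86      0       3    0               96
Sensor         0      0      81    0               10
add column net = t['web'] - t['partner_plus_10']:
channel  partner  phone  retail  web  partner_plus_10  net
product                                                   
Bolt          86      0       3    0               96  -96
Sensor         0      0      81    0               10  -10

-106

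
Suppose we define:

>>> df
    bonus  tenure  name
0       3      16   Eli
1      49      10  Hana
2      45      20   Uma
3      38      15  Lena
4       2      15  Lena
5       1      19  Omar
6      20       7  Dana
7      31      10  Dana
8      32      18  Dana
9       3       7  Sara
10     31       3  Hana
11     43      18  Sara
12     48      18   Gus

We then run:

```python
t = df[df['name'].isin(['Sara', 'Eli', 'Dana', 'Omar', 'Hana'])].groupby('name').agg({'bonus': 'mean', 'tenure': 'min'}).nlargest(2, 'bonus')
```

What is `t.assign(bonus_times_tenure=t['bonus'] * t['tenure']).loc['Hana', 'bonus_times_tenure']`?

120.0

filter rows where name in ['Sara', 'Eli', 'Dana', 'Omar', 'Hana']:
    bonus  tenure  name
0       3      16   Eli
1      49      10  Hana
5       1      19  Omar
6      20       7  Dana
7      31      10  Dana
8      32      18  Dana
9       3       7  Sara
10     31       3  Hana
11     43      18  Sara
group by name: mean(bonus), min(tenure):
          bonus  tenure
name                   
Dana  27.666667       7
Eli    3.000000      16
Hana  40.000000       3
Omar   1.000000      19
Sara  23.000000       7
take 2 rows with largest bonus:
          bonus  tenure
name                   
Hana  40.000000       3
Dana  27.666667       7
add column bonus_times_tenure = t['bonus'] * t['tenure']:
          bonus  tenure  bonus_times_tenure
name                                       
Hana  40.000000       3          120.000000
Dana  27.666667       7          193.666667
Hence 120.0.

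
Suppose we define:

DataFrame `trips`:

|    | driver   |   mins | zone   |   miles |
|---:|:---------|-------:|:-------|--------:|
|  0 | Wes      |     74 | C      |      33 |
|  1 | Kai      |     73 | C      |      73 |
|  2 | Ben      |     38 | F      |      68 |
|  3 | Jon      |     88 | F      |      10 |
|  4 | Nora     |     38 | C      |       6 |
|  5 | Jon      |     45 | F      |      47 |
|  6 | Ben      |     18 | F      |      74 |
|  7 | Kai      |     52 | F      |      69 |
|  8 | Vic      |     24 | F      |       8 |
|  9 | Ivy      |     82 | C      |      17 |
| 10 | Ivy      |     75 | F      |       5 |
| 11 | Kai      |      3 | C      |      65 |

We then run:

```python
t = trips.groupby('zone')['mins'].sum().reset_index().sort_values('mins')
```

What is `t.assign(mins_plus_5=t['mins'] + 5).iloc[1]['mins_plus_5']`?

group by zone, sum of mins:
zone
C    270
F    340
Name: mins, dtype: int64
reset_index():
  zone  mins
0    C   270
1    F   340
sort by mins:
  zone  mins
0    C   270
1    F   340
add column mins_plus_5 = t['mins'] + 5:
  zone  mins  mins_plus_5
0    C   270          275
1    F   340          345
So iloc[1]['mins_plus_5'] = 345.

345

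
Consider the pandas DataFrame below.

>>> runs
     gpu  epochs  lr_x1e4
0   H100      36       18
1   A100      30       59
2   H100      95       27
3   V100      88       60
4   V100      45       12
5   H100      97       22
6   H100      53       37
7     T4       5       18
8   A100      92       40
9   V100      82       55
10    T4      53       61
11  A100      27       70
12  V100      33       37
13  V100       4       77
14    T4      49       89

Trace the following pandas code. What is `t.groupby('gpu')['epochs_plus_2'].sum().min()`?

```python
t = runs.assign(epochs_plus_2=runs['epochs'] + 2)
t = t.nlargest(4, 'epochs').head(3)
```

add column epochs_plus_2 = runs['epochs'] + 2:
     gpu  epochs  lr_x1e4  epochs_plus_2
0   H100      36       18             38
1   A100      30       59             32
2   H100      95       27             97
3   V100      88       60             90
4   V100      45       12             47
5   H100      97       22             99
6   H100      53       37             55
7     T4       5       18              7
8   A100      92       40             94
9   V100      82       55             84
10    T4      53       61             55
11  A100      27       70             29
12  V100      33       37             35
13  V100       4       77              6
14    T4      49       89             51
take 4 rows with largest epochs:
    gpu  epochs  lr_x1e4  epochs_plus_2
5  H100      97       22             99
2  H100      95       27             97
8  A100      92       40             94
3  V100      88       60             90
take first 3 rows:
    gpu  epochs  lr_x1e4  epochs_plus_2
5  H100      97       22             99
2  H100      95       27             97
8  A100      92       40             94
group by gpu, sum of epochs_plus_2:
gpu
A100     94
H100    196
Name: epochs_plus_2, dtype: int64

94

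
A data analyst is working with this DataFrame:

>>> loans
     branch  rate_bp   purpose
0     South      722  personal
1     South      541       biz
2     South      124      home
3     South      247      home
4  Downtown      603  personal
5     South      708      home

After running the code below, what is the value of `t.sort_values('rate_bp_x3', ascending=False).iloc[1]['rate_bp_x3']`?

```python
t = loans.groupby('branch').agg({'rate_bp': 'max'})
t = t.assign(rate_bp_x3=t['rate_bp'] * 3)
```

1809

group by branch, max of rate_bp:
          rate_bp
branch           
Downtown      603
South         722
add column rate_bp_x3 = t['rate_bp'] * 3:
          rate_bp  rate_bp_x3
branch                       
Downtown      603        1809
South         722        2166
sort by rate_bp_x3 descending:
          rate_bp  rate_bp_x3
branch                       
South         722        2166
Downtown      603        1809
So iloc[1]['rate_bp_x3'] = 1809.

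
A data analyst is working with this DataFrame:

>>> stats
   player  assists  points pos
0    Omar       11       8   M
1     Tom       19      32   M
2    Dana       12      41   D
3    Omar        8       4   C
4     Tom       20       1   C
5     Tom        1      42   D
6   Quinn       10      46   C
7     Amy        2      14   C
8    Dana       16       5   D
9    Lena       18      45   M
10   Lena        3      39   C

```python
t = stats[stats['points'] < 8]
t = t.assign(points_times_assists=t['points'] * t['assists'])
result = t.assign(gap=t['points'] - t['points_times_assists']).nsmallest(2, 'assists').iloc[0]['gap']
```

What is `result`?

-28

filter rows where points < 8:
  player  assists  points pos
3   Omar        8       4   C
4    Tom       20       1   C
8   Dana       16       5   D
add column points_times_assists = t['points'] * t['assists']:
  player  assists  points pos  points_times_assists
3   Omar        8       4   C                    32
4    Tom       20       1   C                    20
8   Dana       16       5   D                    80
add column gap = t['points'] - t['points_times_assists']:
  player  assists  points pos  points_times_assists  gap
3   Omar        8       4   C                    32  -28
4    Tom       20       1   C                    20  -19
8   Dana       16       5   D                    80  -75
take 2 rows with smallest assists:
  player  assists  points pos  points_times_assists  gap
3   Omar        8       4   C                    32  -28
8   Dana       16       5   D                    80  -75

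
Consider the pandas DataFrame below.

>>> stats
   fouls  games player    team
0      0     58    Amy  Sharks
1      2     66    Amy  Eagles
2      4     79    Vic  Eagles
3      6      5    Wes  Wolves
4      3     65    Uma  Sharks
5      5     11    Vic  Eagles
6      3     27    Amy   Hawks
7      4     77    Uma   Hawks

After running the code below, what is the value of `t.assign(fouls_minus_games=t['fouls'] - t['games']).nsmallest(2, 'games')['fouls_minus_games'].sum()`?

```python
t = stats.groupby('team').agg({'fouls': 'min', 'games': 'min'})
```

group by team: min(fouls), min(games):
        fouls  games
team                
Eagles      2     11
Hawks       3     27
Sharks      0     58
Wolves      6      5
add column fouls_minus_games = t['fouls'] - t['games']:
        fouls  games  fouls_minus_games
team                                   
Eagles      2     11                 -9
Hawks       3     27                -24
Sharks      0     58                -58
Wolves      6      5                  1
take 2 rows with smallest games:
        fouls  games  fouls_minus_games
team                                   
Wolves      6      5                  1
Eagles      2     11                 -9

-8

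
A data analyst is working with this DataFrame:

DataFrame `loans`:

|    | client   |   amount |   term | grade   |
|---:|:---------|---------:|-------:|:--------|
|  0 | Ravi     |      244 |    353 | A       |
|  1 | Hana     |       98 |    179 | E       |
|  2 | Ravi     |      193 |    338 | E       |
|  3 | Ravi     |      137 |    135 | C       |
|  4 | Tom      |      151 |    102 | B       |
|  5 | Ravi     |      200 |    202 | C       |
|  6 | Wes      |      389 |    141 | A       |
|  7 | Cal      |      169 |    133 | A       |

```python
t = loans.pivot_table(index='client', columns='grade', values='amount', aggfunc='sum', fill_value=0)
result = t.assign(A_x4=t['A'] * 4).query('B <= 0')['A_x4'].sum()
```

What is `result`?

3208

pivot: rows=client, cols=grade, sum(amount):
grade     A    B    C    E
client                    
Cal     169    0    0    0
Hana      0    0    0   98
Ravi    244    0  337  193
Tom       0  151    0    0
Wes     389    0    0    0
add column A_x4 = t['A'] * 4:
grade     A    B    C    E  A_x4
client                          
Cal     169    0    0    0   676
Hana      0    0    0   98     0
Ravi    244    0  337  193   976
Tom       0  151    0    0     0
Wes     389    0    0    0  1556
filter rows where B <= 0:
grade     A  B    C    E  A_x4
client                        
Cal     169  0    0    0   676
Hana      0  0    0   98     0
Ravi    244  0  337  193   976
Wes     389  0    0    0  1556
Finally, sum of column 'A_x4' = 3208.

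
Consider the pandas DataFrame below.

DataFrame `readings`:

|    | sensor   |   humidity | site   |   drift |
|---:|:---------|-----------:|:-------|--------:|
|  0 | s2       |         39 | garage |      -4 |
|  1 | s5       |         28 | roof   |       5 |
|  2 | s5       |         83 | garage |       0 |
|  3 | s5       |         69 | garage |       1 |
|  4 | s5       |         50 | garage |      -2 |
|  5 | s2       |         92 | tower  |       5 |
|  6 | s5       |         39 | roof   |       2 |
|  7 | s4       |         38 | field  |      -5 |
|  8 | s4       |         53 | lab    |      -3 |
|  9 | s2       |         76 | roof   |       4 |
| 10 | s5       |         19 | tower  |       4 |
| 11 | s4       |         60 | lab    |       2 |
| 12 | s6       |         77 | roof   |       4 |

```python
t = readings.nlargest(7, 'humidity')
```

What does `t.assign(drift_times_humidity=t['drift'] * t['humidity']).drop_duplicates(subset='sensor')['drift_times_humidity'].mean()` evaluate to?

take 7 rows with largest humidity:
   sensor  humidity    site  drift
5      s2        92   tower      5
2      s5        83  garage      0
12     s6        77    roof      4
9      s2        76    roof      4
3      s5        69  garage      1
11     s4        60     lab      2
8      s4        53     lab     -3
add column drift_times_humidity = t['drift'] * t['humidity']:
   sensor  humidity    site  drift  drift_times_humidity
5      s2        92   tower      5                   460
2      s5        83  garage      0                     0
12     s6        77    roof      4                   308
9      s2        76    roof      4                   304
3      s5        69  garage      1                    69
11     s4        60     lab      2                   120
8      s4        53     lab     -3                  -159
drop duplicate sensor (keep=first):
   sensor  humidity    site  drift  drift_times_humidity
5      s2        92   tower      5                   460
2      s5        83  garage      0                     0
12     s6        77    roof      4                   308
11     s4        60     lab      2                   120
So mean() = 222.0.

222.0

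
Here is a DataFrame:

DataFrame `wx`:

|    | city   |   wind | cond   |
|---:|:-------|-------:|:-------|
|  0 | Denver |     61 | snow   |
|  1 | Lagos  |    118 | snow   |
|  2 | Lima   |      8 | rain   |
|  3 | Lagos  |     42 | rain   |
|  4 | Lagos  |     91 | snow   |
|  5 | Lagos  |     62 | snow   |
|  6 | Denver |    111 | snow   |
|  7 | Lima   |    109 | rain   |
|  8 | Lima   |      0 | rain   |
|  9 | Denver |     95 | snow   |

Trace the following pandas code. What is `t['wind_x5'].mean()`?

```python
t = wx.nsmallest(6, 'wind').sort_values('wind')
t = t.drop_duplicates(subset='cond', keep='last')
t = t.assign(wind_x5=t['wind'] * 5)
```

332.5

take 6 rows with smallest wind:
     city  wind  cond
8    Lima     0  rain
2    Lima     8  rain
3   Lagos    42  rain
0  Denver    61  snow
5   Lagos    62  snow
4   Lagos    91  snow
sort by wind:
     city  wind  cond
8    Lima     0  rain
2    Lima     8  rain
3   Lagos    42  rain
0  Denver    61  snow
5   Lagos    62  snow
4   Lagos    91  snow
drop duplicate cond (keep=last):
    city  wind  cond
3  Lagos    42  rain
4  Lagos    91  snow
add column wind_x5 = t['wind'] * 5:
    city  wind  cond  wind_x5
3  Lagos    42  rain      210
4  Lagos    91  snow      455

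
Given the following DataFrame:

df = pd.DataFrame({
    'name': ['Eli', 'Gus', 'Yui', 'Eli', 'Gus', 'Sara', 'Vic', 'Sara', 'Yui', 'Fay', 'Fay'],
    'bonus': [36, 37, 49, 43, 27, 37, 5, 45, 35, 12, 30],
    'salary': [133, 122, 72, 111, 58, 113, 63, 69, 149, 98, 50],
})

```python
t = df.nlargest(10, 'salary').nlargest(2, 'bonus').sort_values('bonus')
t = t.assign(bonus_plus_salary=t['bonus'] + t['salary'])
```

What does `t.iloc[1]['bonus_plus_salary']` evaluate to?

121

take 10 rows with largest salary:
   name  bonus  salary
8   Yui     35     149
0   Eli     36     133
1   Gus     37     122
5  Sara     37     113
3   Eli     43     111
9   Fay     12      98
2   Yui     49      72
7  Sara     45      69
6   Vic      5      63
4   Gus     27      58
take 2 rows with largest bonus:
   name  bonus  salary
2   Yui     49      72
7  Sara     45      69
sort by bonus:
   name  bonus  salary
7  Sara     45      69
2   Yui     49      72
add column bonus_plus_salary = t['bonus'] + t['salary']:
   name  bonus  salary  bonus_plus_salary
7  Sara     45      69                114
2   Yui     49      72                121
Reading off the value at position 1, column 'bonus_plus_salary', we get 121.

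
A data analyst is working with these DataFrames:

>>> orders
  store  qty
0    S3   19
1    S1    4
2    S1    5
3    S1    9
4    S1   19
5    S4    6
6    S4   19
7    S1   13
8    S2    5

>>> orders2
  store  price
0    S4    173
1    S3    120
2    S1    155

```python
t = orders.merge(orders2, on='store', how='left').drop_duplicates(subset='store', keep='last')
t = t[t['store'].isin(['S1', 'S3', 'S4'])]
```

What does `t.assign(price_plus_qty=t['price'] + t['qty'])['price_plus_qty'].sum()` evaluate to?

merge on 'store' (how='left') → 9 rows:
  store  qty  price
0    S3   19  120.0
1    S1    4  155.0
2    S1    5  155.0
3    S1    9  155.0
4    S1   19  155.0
5    S4    6  173.0
6    S4   19  173.0
7    S1   13  155.0
8    S2    5    NaN
drop duplicate store (keep=last):
  store  qty  price
0    S3   19  120.0
6    S4   19  173.0
7    S1   13  155.0
8    S2    5    NaN
filter rows where store in ['S1', 'S3', 'S4']:
  store  qty  price
0    S3   19  120.0
6    S4   19  173.0
7    S1   13  155.0
add column price_plus_qty = t['price'] + t['qty']:
  store  qty  price  price_plus_qty
0    S3   19  120.0           139.0
6    S4   19  173.0           192.0
7    S1   13  155.0           168.0
So sum() = 499.0.

499.0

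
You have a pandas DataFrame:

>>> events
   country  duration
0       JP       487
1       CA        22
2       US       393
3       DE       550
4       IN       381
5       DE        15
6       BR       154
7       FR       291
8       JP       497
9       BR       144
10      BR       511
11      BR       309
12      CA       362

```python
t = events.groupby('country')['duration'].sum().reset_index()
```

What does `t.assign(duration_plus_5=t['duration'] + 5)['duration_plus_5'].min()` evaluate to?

group by country, sum of duration:
country
BR    1118
CA     384
DE     565
FR     291
IN     381
JP     984
US     393
Name: duration, dtype: int64
reset_index():
  country  duration
0      BR      1118
1      CA       384
2      DE       565
3      FR       291
4      IN       381
5      JP       984
6      US       393
add column duration_plus_5 = t['duration'] + 5:
  country  duration  duration_plus_5
0      BR      1118             1123
1      CA       384              389
2      DE       565              570
3      FR       291              296
4      IN       381              386
5      JP       984              989
6      US       393              398
Then the min of column 'duration_plus_5': 296

296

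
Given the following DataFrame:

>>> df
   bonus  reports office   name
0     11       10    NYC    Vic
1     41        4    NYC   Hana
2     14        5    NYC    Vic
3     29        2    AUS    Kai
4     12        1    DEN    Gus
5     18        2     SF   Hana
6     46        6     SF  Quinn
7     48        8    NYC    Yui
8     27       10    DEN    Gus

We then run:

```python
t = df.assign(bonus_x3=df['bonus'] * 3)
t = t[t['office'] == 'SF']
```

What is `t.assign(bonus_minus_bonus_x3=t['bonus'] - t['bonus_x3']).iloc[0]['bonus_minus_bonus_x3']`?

add column bonus_x3 = df['bonus'] * 3:
   bonus  reports office   name  bonus_x3
0     11       10    NYC    Vic        33
1     41        4    NYC   Hana       123
2     14        5    NYC    Vic        42
3     29        2    AUS    Kai        87
4     12        1    DEN    Gus        36
5     18        2     SF   Hana        54
6     46        6     SF  Quinn       138
7     48        8    NYC    Yui       144
8     27       10    DEN    Gus        81
filter rows where office == 'SF':
   bonus  reports office   name  bonus_x3
5     18        2     SF   Hana        54
6     46        6     SF  Quinn       138
add column bonus_minus_bonus_x3 = t['bonus'] - t['bonus_x3']:
   bonus  reports office   name  bonus_x3  bonus_minus_bonus_x3
5     18        2     SF   Hana        54                   -36
6     46        6     SF  Quinn       138                   -92

-36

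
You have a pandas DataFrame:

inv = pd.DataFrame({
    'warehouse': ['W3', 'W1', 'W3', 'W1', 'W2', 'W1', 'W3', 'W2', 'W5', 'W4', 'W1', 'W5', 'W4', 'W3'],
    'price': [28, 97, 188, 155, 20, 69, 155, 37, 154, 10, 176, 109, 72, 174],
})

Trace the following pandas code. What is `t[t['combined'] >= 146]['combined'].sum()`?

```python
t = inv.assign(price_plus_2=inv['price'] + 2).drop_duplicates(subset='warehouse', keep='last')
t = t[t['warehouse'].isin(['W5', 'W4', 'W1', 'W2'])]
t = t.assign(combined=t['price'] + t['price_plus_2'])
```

720

add column price_plus_2 = inv['price'] + 2:
   warehouse  price  price_plus_2
0         W3     28            30
1         W1     97            99
2         W3    188           190
3         W1    155           157
4         W2     20            22
5         W1     69            71
6         W3    155           157
7         W2     37            39
8         W5    154           156
9         W4     10            12
10        W1    176           178
11        W5    109           111
12        W4     72            74
13        W3    174           176
drop duplicate warehouse (keep=last):
   warehouse  price  price_plus_2
7         W2     37            39
10        W1    176           178
11        W5    109           111
12        W4     72            74
13        W3    174           176
filter rows where warehouse in ['W5', 'W4', 'W1', 'W2']:
   warehouse  price  price_plus_2
7         W2     37            39
10        W1    176           178
11        W5    109           111
12        W4     72            74
add column combined = t['price'] + t['price_plus_2']:
   warehouse  price  price_plus_2  combined
7         W2     37            39        76
10        W1    176           178       354
11        W5    109           111       220
12        W4     72            74       146
filter rows where combined >= 146:
   warehouse  price  price_plus_2  combined
10        W1    176           178       354
11        W5    109           111       220
12        W4     72            74       146
Reading off the sum of column 'combined', we get 720.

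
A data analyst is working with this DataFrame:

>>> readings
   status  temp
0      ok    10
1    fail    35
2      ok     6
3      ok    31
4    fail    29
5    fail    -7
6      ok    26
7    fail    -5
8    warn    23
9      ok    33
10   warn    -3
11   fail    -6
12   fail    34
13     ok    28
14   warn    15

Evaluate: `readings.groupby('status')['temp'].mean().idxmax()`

ok

group by status, mean of temp:
status
fail    13.333333
ok      22.333333
warn    11.666667
Name: temp, dtype: float64
Reading off the label with the largest value, we get ok.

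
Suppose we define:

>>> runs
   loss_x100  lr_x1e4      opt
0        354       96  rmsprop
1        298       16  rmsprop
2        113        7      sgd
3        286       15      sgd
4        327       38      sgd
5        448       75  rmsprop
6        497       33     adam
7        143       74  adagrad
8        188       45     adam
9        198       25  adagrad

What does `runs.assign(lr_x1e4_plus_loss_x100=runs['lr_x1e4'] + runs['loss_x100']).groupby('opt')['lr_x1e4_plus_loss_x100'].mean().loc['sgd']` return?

262.0

add column lr_x1e4_plus_loss_x100 = runs['lr_x1e4'] + runs['loss_x100']:
   loss_x100  lr_x1e4      opt  lr_x1e4_plus_loss_x100
0        354       96  rmsprop                     450
1        298       16  rmsprop                     314
2        113        7      sgd                     120
3        286       15      sgd                     301
4        327       38      sgd                     365
5        448       75  rmsprop                     523
6        497       33     adam                     530
7        143       74  adagrad                     217
8        188       45     adam                     233
9        198       25  adagrad                     223
group by opt, mean of lr_x1e4_plus_loss_x100:
opt
adagrad    220.0
adam       381.5
rmsprop    429.0
sgd        262.0
Name: lr_x1e4_plus_loss_x100, dtype: float64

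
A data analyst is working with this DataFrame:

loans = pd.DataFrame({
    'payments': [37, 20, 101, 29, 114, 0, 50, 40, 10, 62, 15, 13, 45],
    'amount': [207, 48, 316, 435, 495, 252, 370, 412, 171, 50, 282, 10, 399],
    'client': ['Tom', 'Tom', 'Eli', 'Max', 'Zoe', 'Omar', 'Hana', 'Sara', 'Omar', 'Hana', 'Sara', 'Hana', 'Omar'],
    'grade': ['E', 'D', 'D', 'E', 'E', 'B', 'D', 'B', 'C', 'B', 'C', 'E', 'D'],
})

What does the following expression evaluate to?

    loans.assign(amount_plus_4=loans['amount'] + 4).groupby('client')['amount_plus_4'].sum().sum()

3499

add column amount_plus_4 = loans['amount'] + 4:
    payments  amount client grade  amount_plus_4
0         37     207    Tom     E            211
1         20      48    Tom     D             52
2        101     316    Eli     D            320
3         29     435    Max     E            439
4        114     495    Zoe     E            499
5          0     252   Omar     B            256
6         50     370   Hana     D            374
7         40     412   Sara     B            416
8         10     171   Omar     C            175
9         62      50   Hana     B             54
10        15     282   Sara     C            286
11        13      10   Hana     E             14
12        45     399   Omar     D            403
group by client, sum of amount_plus_4:
client
Eli     320
Hana    442
Max     439
Omar    834
Sara    702
Tom     263
Zoe     499
Name: amount_plus_4, dtype: int64
sum of the resulting series → 3499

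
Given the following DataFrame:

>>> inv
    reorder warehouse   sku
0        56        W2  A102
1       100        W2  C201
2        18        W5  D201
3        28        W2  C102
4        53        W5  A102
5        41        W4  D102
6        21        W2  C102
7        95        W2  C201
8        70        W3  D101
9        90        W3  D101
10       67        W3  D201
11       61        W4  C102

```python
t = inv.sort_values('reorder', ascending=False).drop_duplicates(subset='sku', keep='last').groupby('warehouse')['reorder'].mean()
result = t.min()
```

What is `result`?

35.5

sort by reorder descending:
    reorder warehouse   sku
1       100        W2  C201
7        95        W2  C201
9        90        W3  D101
8        70        W3  D101
10       67        W3  D201
11       61        W4  C102
0        56        W2  A102
4        53        W5  A102
5        41        W4  D102
3        28        W2  C102
6        21        W2  C102
2        18        W5  D201
drop duplicate sku (keep=last):
   reorder warehouse   sku
7       95        W2  C201
8       70        W3  D101
4       53        W5  A102
5       41        W4  D102
6       21        W2  C102
2       18        W5  D201
group by warehouse, mean of reorder:
warehouse
W2    58.0
W3    70.0
W4    41.0
W5    35.5
Name: reorder, dtype: float64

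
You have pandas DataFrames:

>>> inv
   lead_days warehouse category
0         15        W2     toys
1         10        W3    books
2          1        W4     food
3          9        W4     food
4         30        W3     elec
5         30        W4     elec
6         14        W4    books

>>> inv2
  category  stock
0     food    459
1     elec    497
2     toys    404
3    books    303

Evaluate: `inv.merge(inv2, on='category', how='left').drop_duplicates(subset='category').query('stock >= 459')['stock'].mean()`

478.0

merge on 'category' (how='left') → 7 rows:
   lead_days warehouse category  stock
0         15        W2     toys    404
1         10        W3    books    303
2          1        W4     food    459
3          9        W4     food    459
4         30        W3     elec    497
5         30        W4     elec    497
6         14        W4    books    303
drop duplicate category (keep=first):
   lead_days warehouse category  stock
0         15        W2     toys    404
1         10        W3    books    303
2          1        W4     food    459
4         30        W3     elec    497
filter rows where stock >= 459:
   lead_days warehouse category  stock
2          1        W4     food    459
4         30        W3     elec    497
Reading off the mean of column 'stock', we get 478.0.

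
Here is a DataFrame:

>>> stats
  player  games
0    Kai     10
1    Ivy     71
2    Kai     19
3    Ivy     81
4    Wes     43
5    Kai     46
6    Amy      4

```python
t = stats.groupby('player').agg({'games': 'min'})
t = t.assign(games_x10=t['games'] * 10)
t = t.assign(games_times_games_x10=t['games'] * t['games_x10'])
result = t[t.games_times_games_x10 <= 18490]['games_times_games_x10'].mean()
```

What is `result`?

group by player, min of games:
        games
player       
Amy         4
Ivy        71
Kai        10
Wes        43
add column games_x10 = t['games'] * 10:
        games  games_x10
player                  
Amy         4         40
Ivy        71        710
Kai        10        100
Wes        43        430
add column games_times_games_x10 = t['games'] * t['games_x10']:
        games  games_x10  games_times_games_x10
player                                         
Amy         4         40                    160
Ivy        71        710                  50410
Kai        10        100                   1000
Wes        43        430                  18490
filter rows where games_times_games_x10 <= 18490:
        games  games_x10  games_times_games_x10
player                                         
Amy         4         40                    160
Kai        10        100                   1000
Wes        43        430                  18490
Taking the mean of column 'games_times_games_x10' gives 6550.0.

6550.0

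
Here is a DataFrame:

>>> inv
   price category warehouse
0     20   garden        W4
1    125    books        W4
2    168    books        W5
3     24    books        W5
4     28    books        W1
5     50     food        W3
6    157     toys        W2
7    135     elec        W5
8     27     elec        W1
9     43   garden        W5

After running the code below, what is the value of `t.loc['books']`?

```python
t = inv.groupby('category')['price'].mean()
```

86.25

group by category, mean of price:
category
books      86.25
elec       81.00
food       50.00
garden     31.50
toys      157.00
Name: price, dtype: float64
Taking the value at index 'books' gives 86.25.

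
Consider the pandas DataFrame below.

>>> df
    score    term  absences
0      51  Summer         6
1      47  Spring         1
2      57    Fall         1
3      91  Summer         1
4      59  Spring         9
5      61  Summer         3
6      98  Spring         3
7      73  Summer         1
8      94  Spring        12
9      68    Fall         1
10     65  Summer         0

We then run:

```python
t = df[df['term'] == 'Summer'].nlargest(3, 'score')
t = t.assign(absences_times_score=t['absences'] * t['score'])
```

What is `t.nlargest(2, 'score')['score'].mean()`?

82.0

filter rows where term == 'Summer':
    score    term  absences
0      51  Summer         6
3      91  Summer         1
5      61  Summer         3
7      73  Summer         1
10     65  Summer         0
take 3 rows with largest score:
    score    term  absences
3      91  Summer         1
7      73  Summer         1
10     65  Summer         0
add column absences_times_score = t['absences'] * t['score']:
    score    term  absences  absences_times_score
3      91  Summer         1                    91
7      73  Summer         1                    73
10     65  Summer         0                     0
take 2 rows with largest score:
   score    term  absences  absences_times_score
3     91  Summer         1                    91
7     73  Summer         1                    73
So mean() = 82.0.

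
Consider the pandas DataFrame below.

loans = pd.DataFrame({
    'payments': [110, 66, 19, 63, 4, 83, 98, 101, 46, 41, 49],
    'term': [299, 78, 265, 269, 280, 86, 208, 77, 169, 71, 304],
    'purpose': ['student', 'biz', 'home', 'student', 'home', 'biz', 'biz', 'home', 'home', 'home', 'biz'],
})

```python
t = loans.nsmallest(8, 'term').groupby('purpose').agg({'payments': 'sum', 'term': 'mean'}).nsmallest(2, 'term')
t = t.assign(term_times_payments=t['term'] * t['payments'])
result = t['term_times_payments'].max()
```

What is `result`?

take 8 rows with smallest term:
   payments  term  purpose
9        41    71     home
7       101    77     home
1        66    78      biz
5        83    86      biz
8        46   169     home
6        98   208      biz
2        19   265     home
3        63   269  student
group by purpose: sum(payments), mean(term):
         payments   term
purpose                 
biz           247  124.0
home          207  145.5
student        63  269.0
take 2 rows with smallest term:
         payments   term
purpose                 
biz           247  124.0
home          207  145.5
add column term_times_payments = t['term'] * t['payments']:
         payments   term  term_times_payments
purpose                                      
biz           247  124.0              30628.0
home          207  145.5              30118.5
Reading off the max of column 'term_times_payments', we get 30628.0.

30628.0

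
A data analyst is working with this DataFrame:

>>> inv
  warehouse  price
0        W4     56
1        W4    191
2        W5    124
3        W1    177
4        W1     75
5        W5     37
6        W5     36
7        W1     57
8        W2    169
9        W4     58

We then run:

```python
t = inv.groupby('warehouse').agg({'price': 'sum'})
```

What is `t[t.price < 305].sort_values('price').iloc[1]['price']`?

group by warehouse, sum of price:
           price
warehouse       
W1           309
W2           169
W4           305
W5           197
filter rows where price < 305:
           price
warehouse       
W2           169
W5           197
sort by price:
           price
warehouse       
W2           169
W5           197

197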